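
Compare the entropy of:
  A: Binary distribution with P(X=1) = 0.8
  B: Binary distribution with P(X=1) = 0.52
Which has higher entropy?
B

For binary distributions, entropy is maximized at p=0.5 and decreases as p moves toward 0 or 1.

H(A) = H(0.8) = 0.7219 bits
H(B) = H(0.52) = 0.9988 bits

Distribution B (p=0.52) is closer to uniform (p=0.5), so it has higher entropy.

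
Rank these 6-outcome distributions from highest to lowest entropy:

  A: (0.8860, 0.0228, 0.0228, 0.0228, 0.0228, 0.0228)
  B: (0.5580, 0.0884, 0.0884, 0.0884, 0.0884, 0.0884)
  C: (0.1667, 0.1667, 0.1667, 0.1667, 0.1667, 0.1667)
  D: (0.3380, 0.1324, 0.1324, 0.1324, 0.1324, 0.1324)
C > D > B > A

Key insight: Entropy is maximized by uniform distributions and minimized by concentrated distributions.

Entropies:
  H(A) = 0.7766 bits
  H(B) = 2.0166 bits
  H(C) = 2.5850 bits
  H(D) = 2.4600 bits

Ranking: C > D > B > A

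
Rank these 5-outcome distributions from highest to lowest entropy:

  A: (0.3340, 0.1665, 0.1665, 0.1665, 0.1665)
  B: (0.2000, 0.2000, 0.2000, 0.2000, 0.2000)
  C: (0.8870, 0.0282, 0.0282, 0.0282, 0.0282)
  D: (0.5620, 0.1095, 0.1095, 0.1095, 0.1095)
B > A > D > C

Key insight: Entropy is maximized by uniform distributions and minimized by concentrated distributions.

Entropies:
  H(A) = 2.2510 bits
  H(B) = 2.3219 bits
  H(C) = 0.7349 bits
  H(D) = 1.8649 bits

Ranking: B > A > D > C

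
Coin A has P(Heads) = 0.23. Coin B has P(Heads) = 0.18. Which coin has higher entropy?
A

For binary distributions, entropy is maximized at p=0.5 and decreases as p moves toward 0 or 1.

H(A) = H(0.23) = 0.7780 bits
H(B) = H(0.18) = 0.6801 bits

Distribution A (p=0.23) is closer to uniform (p=0.5), so it has higher entropy.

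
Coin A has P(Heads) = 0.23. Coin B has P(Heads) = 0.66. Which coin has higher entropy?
B

For binary distributions, entropy is maximized at p=0.5 and decreases as p moves toward 0 or 1.

H(A) = H(0.23) = 0.7780 bits
H(B) = H(0.66) = 0.9248 bits

Distribution B (p=0.66) is closer to uniform (p=0.5), so it has higher entropy.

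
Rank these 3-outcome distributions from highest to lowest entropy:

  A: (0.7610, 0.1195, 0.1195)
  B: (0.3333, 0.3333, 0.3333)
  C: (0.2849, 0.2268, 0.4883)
B > C > A

Key insight: Entropy is maximized by uniform distributions and minimized by concentrated distributions.

- Uniform distributions have maximum entropy log₂(3) = 1.5850 bits
- The more "peaked" or concentrated a distribution, the lower its entropy

Entropies:
  H(A) = 1.0324 bits
  H(B) = 1.5850 bits
  H(C) = 1.5065 bits

Ranking: B > C > A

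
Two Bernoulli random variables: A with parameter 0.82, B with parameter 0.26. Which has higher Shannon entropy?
B

For binary distributions, entropy is maximized at p=0.5 and decreases as p moves toward 0 or 1.

H(A) = H(0.82) = 0.6801 bits
H(B) = H(0.26) = 0.8267 bits

Distribution B (p=0.26) is closer to uniform (p=0.5), so it has higher entropy.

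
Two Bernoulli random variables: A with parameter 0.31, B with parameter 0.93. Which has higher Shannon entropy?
A

For binary distributions, entropy is maximized at p=0.5 and decreases as p moves toward 0 or 1.

H(A) = H(0.31) = 0.8932 bits
H(B) = H(0.93) = 0.3659 bits

Distribution A (p=0.31) is closer to uniform (p=0.5), so it has higher entropy.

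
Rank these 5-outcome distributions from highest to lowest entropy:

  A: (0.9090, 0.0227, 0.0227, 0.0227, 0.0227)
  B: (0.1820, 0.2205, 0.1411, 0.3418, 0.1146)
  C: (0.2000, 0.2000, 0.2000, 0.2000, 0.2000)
C > B > A

Key insight: Entropy is maximized by uniform distributions and minimized by concentrated distributions.

- Uniform distributions have maximum entropy log₂(5) = 2.3219 bits
- The more "peaked" or concentrated a distribution, the lower its entropy

Entropies:
  H(A) = 0.6218 bits
  H(B) = 2.2144 bits
  H(C) = 2.3219 bits

Ranking: C > B > A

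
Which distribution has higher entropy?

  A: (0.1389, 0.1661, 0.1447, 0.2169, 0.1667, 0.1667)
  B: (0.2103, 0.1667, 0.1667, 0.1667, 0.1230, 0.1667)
A

Both distributions are close to uniform, making this a harder comparison.

H(A) = 2.5693 bits
H(B) = 2.5683 bits

The distribution closer to uniform has higher entropy.
Answer: A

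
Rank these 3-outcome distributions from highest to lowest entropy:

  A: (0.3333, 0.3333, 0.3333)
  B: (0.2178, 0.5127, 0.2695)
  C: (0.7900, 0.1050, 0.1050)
A > B > C

Key insight: Entropy is maximized by uniform distributions and minimized by concentrated distributions.

- Uniform distributions have maximum entropy log₂(3) = 1.5850 bits
- The more "peaked" or concentrated a distribution, the lower its entropy

Entropies:
  H(A) = 1.5850 bits
  H(B) = 1.4829 bits
  H(C) = 0.9515 bits

Ranking: A > B > C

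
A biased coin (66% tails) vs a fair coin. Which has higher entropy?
Fair coin

The fair coin is uniform (p=0.5), maximizing binary entropy at 1 bit. The biased coin has H(0.66) ≈ 0.925 bits — its outcome is more predictable, so its entropy is lower.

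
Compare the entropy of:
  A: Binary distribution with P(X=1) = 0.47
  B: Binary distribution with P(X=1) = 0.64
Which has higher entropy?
A

For binary distributions, entropy is maximized at p=0.5 and decreases as p moves toward 0 or 1.

H(A) = H(0.47) = 0.9974 bits
H(B) = H(0.64) = 0.9427 bits

Distribution A (p=0.47) is closer to uniform (p=0.5), so it has higher entropy.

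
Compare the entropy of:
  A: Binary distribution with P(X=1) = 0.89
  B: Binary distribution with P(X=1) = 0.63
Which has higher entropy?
B

For binary distributions, entropy is maximized at p=0.5 and decreases as p moves toward 0 or 1.

H(A) = H(0.89) = 0.4999 bits
H(B) = H(0.63) = 0.9507 bits

Distribution B (p=0.63) is closer to uniform (p=0.5), so it has higher entropy.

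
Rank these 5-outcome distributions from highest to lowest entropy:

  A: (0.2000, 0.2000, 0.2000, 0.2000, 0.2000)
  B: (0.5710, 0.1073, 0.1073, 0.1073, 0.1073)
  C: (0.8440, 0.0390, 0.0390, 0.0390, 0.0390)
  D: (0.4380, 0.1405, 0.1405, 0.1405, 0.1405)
A > D > B > C

Key insight: Entropy is maximized by uniform distributions and minimized by concentrated distributions.

Entropies:
  H(A) = 2.3219 bits
  H(B) = 1.8434 bits
  H(C) = 0.9367 bits
  H(D) = 2.1129 bits

Ranking: A > D > B > C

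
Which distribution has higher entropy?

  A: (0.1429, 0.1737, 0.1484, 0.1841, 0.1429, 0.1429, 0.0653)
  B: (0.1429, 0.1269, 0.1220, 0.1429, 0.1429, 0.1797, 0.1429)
B

Both distributions are close to uniform, making this a harder comparison.

H(A) = 2.7567 bits
H(B) = 2.7974 bits

The distribution closer to uniform has higher entropy.
Answer: B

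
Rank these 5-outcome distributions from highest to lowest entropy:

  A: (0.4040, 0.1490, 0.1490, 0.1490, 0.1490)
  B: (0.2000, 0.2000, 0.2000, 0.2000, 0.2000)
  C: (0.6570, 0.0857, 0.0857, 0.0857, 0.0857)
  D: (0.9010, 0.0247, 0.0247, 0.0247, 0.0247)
B > A > C > D

Key insight: Entropy is maximized by uniform distributions and minimized by concentrated distributions.

Entropies:
  H(A) = 2.1652 bits
  H(B) = 2.3219 bits
  H(C) = 1.6137 bits
  H(D) = 0.6638 bits

Ranking: B > A > C > D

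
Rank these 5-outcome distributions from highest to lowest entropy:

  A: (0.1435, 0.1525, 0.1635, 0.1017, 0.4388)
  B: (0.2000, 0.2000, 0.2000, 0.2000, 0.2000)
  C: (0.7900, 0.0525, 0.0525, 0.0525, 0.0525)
B > A > C

Key insight: Entropy is maximized by uniform distributions and minimized by concentrated distributions.

- Uniform distributions have maximum entropy log₂(5) = 2.3219 bits
- The more "peaked" or concentrated a distribution, the lower its entropy

Entropies:
  H(A) = 2.0996 bits
  H(B) = 2.3219 bits
  H(C) = 1.1615 bits

Ranking: B > A > C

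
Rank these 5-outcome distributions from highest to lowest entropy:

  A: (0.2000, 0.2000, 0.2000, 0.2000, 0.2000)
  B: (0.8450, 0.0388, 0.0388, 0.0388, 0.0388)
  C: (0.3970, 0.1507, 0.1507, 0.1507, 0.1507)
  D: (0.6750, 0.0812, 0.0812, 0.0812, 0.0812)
A > C > D > B

Key insight: Entropy is maximized by uniform distributions and minimized by concentrated distributions.

Entropies:
  H(A) = 2.3219 bits
  H(B) = 0.9322 bits
  H(C) = 2.1752 bits
  H(D) = 1.5597 bits

Ranking: A > C > D > B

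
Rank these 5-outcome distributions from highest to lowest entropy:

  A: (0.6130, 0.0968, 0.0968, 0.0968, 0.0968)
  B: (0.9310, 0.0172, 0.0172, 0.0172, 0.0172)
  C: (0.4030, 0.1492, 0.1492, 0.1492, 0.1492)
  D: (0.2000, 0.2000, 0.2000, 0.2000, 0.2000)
D > C > A > B

Key insight: Entropy is maximized by uniform distributions and minimized by concentrated distributions.

Entropies:
  H(A) = 1.7368 bits
  H(B) = 0.5002 bits
  H(C) = 2.1667 bits
  H(D) = 2.3219 bits

Ranking: D > C > A > B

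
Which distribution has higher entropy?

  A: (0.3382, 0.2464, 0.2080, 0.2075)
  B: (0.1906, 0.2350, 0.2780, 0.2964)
B

Both distributions are close to uniform, making this a harder comparison.

H(A) = 1.9688 bits
H(B) = 1.9802 bits

The distribution closer to uniform has higher entropy.
Answer: B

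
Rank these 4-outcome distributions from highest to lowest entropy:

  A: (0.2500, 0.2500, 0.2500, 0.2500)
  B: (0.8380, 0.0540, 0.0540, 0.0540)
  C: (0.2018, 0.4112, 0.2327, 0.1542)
A > C > B

Key insight: Entropy is maximized by uniform distributions and minimized by concentrated distributions.

- Uniform distributions have maximum entropy log₂(4) = 2.0000 bits
- The more "peaked" or concentrated a distribution, the lower its entropy

Entropies:
  H(A) = 2.0000 bits
  H(B) = 0.8958 bits
  H(C) = 1.8986 bits

Ranking: A > C > B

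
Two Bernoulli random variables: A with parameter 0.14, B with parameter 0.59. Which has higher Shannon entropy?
B

For binary distributions, entropy is maximized at p=0.5 and decreases as p moves toward 0 or 1.

H(A) = H(0.14) = 0.5842 bits
H(B) = H(0.59) = 0.9765 bits

Distribution B (p=0.59) is closer to uniform (p=0.5), so it has higher entropy.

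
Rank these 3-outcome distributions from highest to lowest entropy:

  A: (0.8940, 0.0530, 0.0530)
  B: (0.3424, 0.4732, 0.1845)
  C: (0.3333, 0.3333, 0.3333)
C > B > A

Key insight: Entropy is maximized by uniform distributions and minimized by concentrated distributions.

- Uniform distributions have maximum entropy log₂(3) = 1.5850 bits
- The more "peaked" or concentrated a distribution, the lower its entropy

Entropies:
  H(A) = 0.5937 bits
  H(B) = 1.4901 bits
  H(C) = 1.5850 bits

Ranking: C > B > A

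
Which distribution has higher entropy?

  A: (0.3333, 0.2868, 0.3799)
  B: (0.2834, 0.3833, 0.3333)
A

Both distributions are close to uniform, making this a harder comparison.

H(A) = 1.5755 bits
H(B) = 1.5741 bits

The distribution closer to uniform has higher entropy.
Answer: A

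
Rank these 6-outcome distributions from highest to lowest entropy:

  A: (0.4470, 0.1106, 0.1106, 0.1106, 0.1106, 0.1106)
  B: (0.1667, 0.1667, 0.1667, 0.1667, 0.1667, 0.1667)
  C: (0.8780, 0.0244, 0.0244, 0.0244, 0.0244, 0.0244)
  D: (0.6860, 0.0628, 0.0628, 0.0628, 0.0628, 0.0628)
B > A > D > C

Key insight: Entropy is maximized by uniform distributions and minimized by concentrated distributions.

Entropies:
  H(A) = 2.2759 bits
  H(B) = 2.5850 bits
  H(C) = 0.8184 bits
  H(D) = 1.6268 bits

Ranking: B > A > D > C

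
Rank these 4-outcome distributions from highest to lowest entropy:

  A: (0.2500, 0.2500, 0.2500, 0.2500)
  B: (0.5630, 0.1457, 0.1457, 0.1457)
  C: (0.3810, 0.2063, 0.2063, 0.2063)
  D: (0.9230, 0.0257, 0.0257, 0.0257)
A > C > B > D

Key insight: Entropy is maximized by uniform distributions and minimized by concentrated distributions.

Entropies:
  H(A) = 2.0000 bits
  H(B) = 1.6811 bits
  H(C) = 1.9398 bits
  H(D) = 0.5136 bits

Ranking: A > C > B > D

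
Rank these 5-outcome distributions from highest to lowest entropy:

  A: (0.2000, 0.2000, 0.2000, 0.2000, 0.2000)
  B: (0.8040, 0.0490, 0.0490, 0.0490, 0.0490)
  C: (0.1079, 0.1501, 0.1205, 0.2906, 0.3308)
A > C > B

Key insight: Entropy is maximized by uniform distributions and minimized by concentrated distributions.

- Uniform distributions have maximum entropy log₂(5) = 2.3219 bits
- The more "peaked" or concentrated a distribution, the lower its entropy

Entropies:
  H(A) = 2.3219 bits
  H(B) = 1.1059 bits
  H(C) = 2.1713 bits

Ranking: A > C > B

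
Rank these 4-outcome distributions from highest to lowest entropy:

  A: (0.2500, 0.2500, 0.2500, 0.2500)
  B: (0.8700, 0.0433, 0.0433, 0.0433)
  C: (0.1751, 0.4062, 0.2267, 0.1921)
A > C > B

Key insight: Entropy is maximized by uniform distributions and minimized by concentrated distributions.

- Uniform distributions have maximum entropy log₂(4) = 2.0000 bits
- The more "peaked" or concentrated a distribution, the lower its entropy

Entropies:
  H(A) = 2.0000 bits
  H(B) = 0.7635 bits
  H(C) = 1.9107 bits

Ranking: A > C > B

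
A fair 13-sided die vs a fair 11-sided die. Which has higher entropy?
13-sided die

Both are uniform distributions; for uniform over n outcomes, H = log₂(n). H(13-sided) = log₂(13) = 3.700 bits and H(11-sided) = log₂(11) = 3.459 bits. More outcomes in a uniform distribution means higher entropy.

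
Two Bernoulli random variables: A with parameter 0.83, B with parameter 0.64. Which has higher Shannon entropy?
B

For binary distributions, entropy is maximized at p=0.5 and decreases as p moves toward 0 or 1.

H(A) = H(0.83) = 0.6577 bits
H(B) = H(0.64) = 0.9427 bits

Distribution B (p=0.64) is closer to uniform (p=0.5), so it has higher entropy.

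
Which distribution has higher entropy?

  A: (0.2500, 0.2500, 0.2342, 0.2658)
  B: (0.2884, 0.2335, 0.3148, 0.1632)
A

Both distributions are close to uniform, making this a harder comparison.

H(A) = 1.9986 bits
H(B) = 1.9591 bits

The distribution closer to uniform has higher entropy.
Answer: A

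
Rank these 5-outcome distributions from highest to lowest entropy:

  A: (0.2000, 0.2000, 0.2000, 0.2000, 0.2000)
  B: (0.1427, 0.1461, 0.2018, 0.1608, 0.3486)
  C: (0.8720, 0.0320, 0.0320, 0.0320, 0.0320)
A > B > C

Key insight: Entropy is maximized by uniform distributions and minimized by concentrated distributions.

- Uniform distributions have maximum entropy log₂(5) = 2.3219 bits
- The more "peaked" or concentrated a distribution, the lower its entropy

Entropies:
  H(A) = 2.3219 bits
  H(B) = 2.2262 bits
  H(C) = 0.8079 bits

Ranking: A > B > C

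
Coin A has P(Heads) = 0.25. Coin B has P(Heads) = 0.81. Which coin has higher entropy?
A

For binary distributions, entropy is maximized at p=0.5 and decreases as p moves toward 0 or 1.

H(A) = H(0.25) = 0.8113 bits
H(B) = H(0.81) = 0.7015 bits

Distribution A (p=0.25) is closer to uniform (p=0.5), so it has higher entropy.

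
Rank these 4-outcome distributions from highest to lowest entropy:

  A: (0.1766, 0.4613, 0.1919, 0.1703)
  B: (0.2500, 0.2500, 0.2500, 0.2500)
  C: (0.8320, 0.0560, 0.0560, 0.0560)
B > A > C

Key insight: Entropy is maximized by uniform distributions and minimized by concentrated distributions.

- Uniform distributions have maximum entropy log₂(4) = 2.0000 bits
- The more "peaked" or concentrated a distribution, the lower its entropy

Entropies:
  H(A) = 1.8486 bits
  H(B) = 2.0000 bits
  H(C) = 0.9194 bits

Ranking: B > A > C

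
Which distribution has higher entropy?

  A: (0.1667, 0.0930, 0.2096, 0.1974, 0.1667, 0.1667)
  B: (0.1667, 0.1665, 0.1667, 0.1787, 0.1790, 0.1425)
B

Both distributions are close to uniform, making this a harder comparison.

H(A) = 2.5458 bits
H(B) = 2.5811 bits

The distribution closer to uniform has higher entropy.
Answer: B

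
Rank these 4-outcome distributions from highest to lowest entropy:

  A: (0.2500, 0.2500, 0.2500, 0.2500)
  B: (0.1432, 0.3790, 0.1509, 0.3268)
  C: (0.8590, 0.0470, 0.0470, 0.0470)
A > B > C

Key insight: Entropy is maximized by uniform distributions and minimized by concentrated distributions.

- Uniform distributions have maximum entropy log₂(4) = 2.0000 bits
- The more "peaked" or concentrated a distribution, the lower its entropy

Entropies:
  H(A) = 2.0000 bits
  H(B) = 1.8711 bits
  H(C) = 0.8103 bits

Ranking: A > B > C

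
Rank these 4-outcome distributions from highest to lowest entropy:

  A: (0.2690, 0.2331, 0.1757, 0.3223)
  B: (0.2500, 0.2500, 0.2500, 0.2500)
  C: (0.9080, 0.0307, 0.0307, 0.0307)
B > A > C

Key insight: Entropy is maximized by uniform distributions and minimized by concentrated distributions.

- Uniform distributions have maximum entropy log₂(4) = 2.0000 bits
- The more "peaked" or concentrated a distribution, the lower its entropy

Entropies:
  H(A) = 1.9665 bits
  H(B) = 2.0000 bits
  H(C) = 0.5889 bits

Ranking: B > A > C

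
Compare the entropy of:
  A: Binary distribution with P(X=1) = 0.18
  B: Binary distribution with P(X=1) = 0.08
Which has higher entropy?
A

For binary distributions, entropy is maximized at p=0.5 and decreases as p moves toward 0 or 1.

H(A) = H(0.18) = 0.6801 bits
H(B) = H(0.08) = 0.4022 bits

Distribution A (p=0.18) is closer to uniform (p=0.5), so it has higher entropy.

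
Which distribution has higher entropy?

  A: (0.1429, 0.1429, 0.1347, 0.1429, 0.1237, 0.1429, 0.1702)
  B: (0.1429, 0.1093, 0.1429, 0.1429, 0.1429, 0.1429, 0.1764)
A

Both distributions are close to uniform, making this a harder comparison.

H(A) = 2.8015 bits
H(B) = 2.7959 bits

The distribution closer to uniform has higher entropy.
Answer: A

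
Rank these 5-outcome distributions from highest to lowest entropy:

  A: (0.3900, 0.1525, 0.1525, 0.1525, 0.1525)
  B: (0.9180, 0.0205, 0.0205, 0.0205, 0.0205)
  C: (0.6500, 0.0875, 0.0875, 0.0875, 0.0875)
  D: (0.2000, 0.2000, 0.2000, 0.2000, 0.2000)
D > A > C > B

Key insight: Entropy is maximized by uniform distributions and minimized by concentrated distributions.

Entropies:
  H(A) = 2.1848 bits
  H(B) = 0.5732 bits
  H(C) = 1.6341 bits
  H(D) = 2.3219 bits

Ranking: D > A > C > B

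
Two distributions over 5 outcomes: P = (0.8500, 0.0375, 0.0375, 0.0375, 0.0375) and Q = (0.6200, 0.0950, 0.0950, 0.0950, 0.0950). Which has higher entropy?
Q

P is highly concentrated on one outcome (85%), making it nearly deterministic. Q spreads its mass more evenly (max 62%). The more spread-out distribution has higher entropy: H(P) ≈ 0.910 bits, H(Q) ≈ 1.718 bits.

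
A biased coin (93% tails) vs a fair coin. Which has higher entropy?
Fair coin

The fair coin is uniform (p=0.5), maximizing binary entropy at 1 bit. The biased coin has H(0.93) ≈ 0.366 bits — its outcome is more predictable, so its entropy is lower.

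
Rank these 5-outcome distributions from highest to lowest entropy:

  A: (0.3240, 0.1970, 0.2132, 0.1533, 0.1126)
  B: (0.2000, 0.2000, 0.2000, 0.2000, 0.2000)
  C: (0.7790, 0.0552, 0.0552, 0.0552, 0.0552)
B > A > C

Key insight: Entropy is maximized by uniform distributions and minimized by concentrated distributions.

- Uniform distributions have maximum entropy log₂(5) = 2.3219 bits
- The more "peaked" or concentrated a distribution, the lower its entropy

Entropies:
  H(A) = 2.2334 bits
  H(B) = 2.3219 bits
  H(C) = 1.2040 bits

Ranking: B > A > C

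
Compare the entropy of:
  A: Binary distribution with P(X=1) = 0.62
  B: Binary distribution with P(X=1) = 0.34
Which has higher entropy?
A

For binary distributions, entropy is maximized at p=0.5 and decreases as p moves toward 0 or 1.

H(A) = H(0.62) = 0.9580 bits
H(B) = H(0.34) = 0.9248 bits

Distribution A (p=0.62) is closer to uniform (p=0.5), so it has higher entropy.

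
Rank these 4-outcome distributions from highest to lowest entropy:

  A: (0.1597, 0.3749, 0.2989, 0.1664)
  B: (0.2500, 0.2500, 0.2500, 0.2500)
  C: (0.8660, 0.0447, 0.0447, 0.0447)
B > A > C

Key insight: Entropy is maximized by uniform distributions and minimized by concentrated distributions.

- Uniform distributions have maximum entropy log₂(4) = 2.0000 bits
- The more "peaked" or concentrated a distribution, the lower its entropy

Entropies:
  H(A) = 1.9046 bits
  H(B) = 2.0000 bits
  H(C) = 0.7807 bits

Ranking: B > A > C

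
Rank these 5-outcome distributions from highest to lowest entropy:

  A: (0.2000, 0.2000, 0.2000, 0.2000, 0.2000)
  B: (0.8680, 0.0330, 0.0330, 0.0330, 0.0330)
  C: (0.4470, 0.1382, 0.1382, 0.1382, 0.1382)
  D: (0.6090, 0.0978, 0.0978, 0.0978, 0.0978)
A > C > D > B

Key insight: Entropy is maximized by uniform distributions and minimized by concentrated distributions.

Entropies:
  H(A) = 2.3219 bits
  H(B) = 0.8269 bits
  H(C) = 2.0979 bits
  H(D) = 1.7474 bits

Ranking: A > C > D > B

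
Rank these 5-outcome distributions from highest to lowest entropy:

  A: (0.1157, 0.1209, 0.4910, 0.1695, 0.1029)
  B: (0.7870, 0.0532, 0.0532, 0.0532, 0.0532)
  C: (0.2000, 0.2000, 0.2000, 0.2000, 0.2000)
C > A > B

Key insight: Entropy is maximized by uniform distributions and minimized by concentrated distributions.

- Uniform distributions have maximum entropy log₂(5) = 2.3219 bits
- The more "peaked" or concentrated a distribution, the lower its entropy

Entropies:
  H(A) = 2.0040 bits
  H(B) = 1.1732 bits
  H(C) = 2.3219 bits

Ranking: C > A > B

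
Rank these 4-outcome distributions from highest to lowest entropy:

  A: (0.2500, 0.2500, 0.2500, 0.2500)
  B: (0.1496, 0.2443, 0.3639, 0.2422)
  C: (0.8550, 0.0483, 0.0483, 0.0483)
A > B > C

Key insight: Entropy is maximized by uniform distributions and minimized by concentrated distributions.

- Uniform distributions have maximum entropy log₂(4) = 2.0000 bits
- The more "peaked" or concentrated a distribution, the lower its entropy

Entropies:
  H(A) = 2.0000 bits
  H(B) = 1.9329 bits
  H(C) = 0.8270 bits

Ranking: A > B > C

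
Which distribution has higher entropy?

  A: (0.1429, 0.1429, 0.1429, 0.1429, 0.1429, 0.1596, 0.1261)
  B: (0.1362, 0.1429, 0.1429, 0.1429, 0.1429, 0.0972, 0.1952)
A

Both distributions are close to uniform, making this a harder comparison.

H(A) = 2.8045 bits
H(B) = 2.7829 bits

The distribution closer to uniform has higher entropy.
Answer: A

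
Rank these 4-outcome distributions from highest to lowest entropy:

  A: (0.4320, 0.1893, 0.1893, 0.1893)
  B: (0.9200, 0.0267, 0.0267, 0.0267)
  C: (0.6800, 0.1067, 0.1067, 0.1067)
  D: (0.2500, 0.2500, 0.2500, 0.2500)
D > A > C > B

Key insight: Entropy is maximized by uniform distributions and minimized by concentrated distributions.

Entropies:
  H(A) = 1.8869 bits
  H(B) = 0.5290 bits
  H(C) = 1.4116 bits
  H(D) = 2.0000 bits

Ranking: D > A > C > B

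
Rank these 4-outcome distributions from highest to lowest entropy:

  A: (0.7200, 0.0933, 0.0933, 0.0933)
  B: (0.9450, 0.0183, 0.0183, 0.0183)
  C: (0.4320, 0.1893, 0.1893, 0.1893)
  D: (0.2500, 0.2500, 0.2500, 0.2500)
D > C > A > B

Key insight: Entropy is maximized by uniform distributions and minimized by concentrated distributions.

Entropies:
  H(A) = 1.2992 bits
  H(B) = 0.3944 bits
  H(C) = 1.8869 bits
  H(D) = 2.0000 bits

Ranking: D > C > A > B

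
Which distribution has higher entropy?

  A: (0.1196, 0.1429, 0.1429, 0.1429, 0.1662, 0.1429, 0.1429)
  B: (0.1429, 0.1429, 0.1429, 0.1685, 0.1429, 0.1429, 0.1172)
A

Both distributions are close to uniform, making this a harder comparison.

H(A) = 2.8018 bits
H(B) = 2.8007 bits

The distribution closer to uniform has higher entropy.
Answer: A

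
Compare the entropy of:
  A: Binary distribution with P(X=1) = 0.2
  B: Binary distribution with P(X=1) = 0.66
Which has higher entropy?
B

For binary distributions, entropy is maximized at p=0.5 and decreases as p moves toward 0 or 1.

H(A) = H(0.2) = 0.7219 bits
H(B) = H(0.66) = 0.9248 bits

Distribution B (p=0.66) is closer to uniform (p=0.5), so it has higher entropy.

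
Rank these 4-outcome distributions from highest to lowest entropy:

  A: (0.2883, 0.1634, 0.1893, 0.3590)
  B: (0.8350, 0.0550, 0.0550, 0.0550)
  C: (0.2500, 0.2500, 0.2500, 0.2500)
C > A > B

Key insight: Entropy is maximized by uniform distributions and minimized by concentrated distributions.

- Uniform distributions have maximum entropy log₂(4) = 2.0000 bits
- The more "peaked" or concentrated a distribution, the lower its entropy

Entropies:
  H(A) = 1.9295 bits
  H(B) = 0.9077 bits
  H(C) = 2.0000 bits

Ranking: C > A > B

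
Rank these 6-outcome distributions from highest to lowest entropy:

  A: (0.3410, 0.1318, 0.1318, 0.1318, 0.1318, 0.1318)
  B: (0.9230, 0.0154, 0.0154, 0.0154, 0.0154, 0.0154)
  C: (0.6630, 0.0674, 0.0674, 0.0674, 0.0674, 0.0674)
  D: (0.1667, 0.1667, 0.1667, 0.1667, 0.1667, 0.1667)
D > A > C > B

Key insight: Entropy is maximized by uniform distributions and minimized by concentrated distributions.

Entropies:
  H(A) = 2.4559 bits
  H(B) = 0.5703 bits
  H(C) = 1.7044 bits
  H(D) = 2.5850 bits

Ranking: D > A > C > B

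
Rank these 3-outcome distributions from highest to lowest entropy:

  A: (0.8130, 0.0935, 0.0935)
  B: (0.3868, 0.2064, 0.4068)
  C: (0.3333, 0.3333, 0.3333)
C > B > A

Key insight: Entropy is maximized by uniform distributions and minimized by concentrated distributions.

- Uniform distributions have maximum entropy log₂(3) = 1.5850 bits
- The more "peaked" or concentrated a distribution, the lower its entropy

Entropies:
  H(A) = 0.8822 bits
  H(B) = 1.5277 bits
  H(C) = 1.5850 bits

Ranking: C > B > A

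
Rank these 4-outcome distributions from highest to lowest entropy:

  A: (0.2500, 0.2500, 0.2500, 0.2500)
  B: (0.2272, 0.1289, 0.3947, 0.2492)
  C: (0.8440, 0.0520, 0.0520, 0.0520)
A > B > C

Key insight: Entropy is maximized by uniform distributions and minimized by concentrated distributions.

- Uniform distributions have maximum entropy log₂(4) = 2.0000 bits
- The more "peaked" or concentrated a distribution, the lower its entropy

Entropies:
  H(A) = 2.0000 bits
  H(B) = 1.8957 bits
  H(C) = 0.8719 bits

Ranking: A > B > C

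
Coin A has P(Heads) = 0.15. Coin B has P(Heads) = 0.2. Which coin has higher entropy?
B

For binary distributions, entropy is maximized at p=0.5 and decreases as p moves toward 0 or 1.

H(A) = H(0.15) = 0.6098 bits
H(B) = H(0.2) = 0.7219 bits

Distribution B (p=0.2) is closer to uniform (p=0.5), so it has higher entropy.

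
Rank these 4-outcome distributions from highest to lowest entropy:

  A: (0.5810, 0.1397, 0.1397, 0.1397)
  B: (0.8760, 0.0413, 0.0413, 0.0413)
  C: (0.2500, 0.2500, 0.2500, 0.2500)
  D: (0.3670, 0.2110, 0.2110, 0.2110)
C > D > A > B

Key insight: Entropy is maximized by uniform distributions and minimized by concentrated distributions.

Entropies:
  H(A) = 1.6451 bits
  H(B) = 0.7373 bits
  H(C) = 2.0000 bits
  H(D) = 1.9516 bits

Ranking: C > D > A > B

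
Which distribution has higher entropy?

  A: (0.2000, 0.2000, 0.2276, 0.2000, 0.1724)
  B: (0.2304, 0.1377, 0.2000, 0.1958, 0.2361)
A

Both distributions are close to uniform, making this a harder comparison.

H(A) = 2.3164 bits
H(B) = 2.2985 bits

The distribution closer to uniform has higher entropy.
Answer: A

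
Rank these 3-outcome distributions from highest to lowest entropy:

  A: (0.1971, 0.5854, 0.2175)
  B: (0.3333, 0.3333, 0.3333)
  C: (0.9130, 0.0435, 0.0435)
B > A > C

Key insight: Entropy is maximized by uniform distributions and minimized by concentrated distributions.

- Uniform distributions have maximum entropy log₂(3) = 1.5850 bits
- The more "peaked" or concentrated a distribution, the lower its entropy

Entropies:
  H(A) = 1.3927 bits
  H(B) = 1.5850 bits
  H(C) = 0.5134 bits

Ranking: B > A > C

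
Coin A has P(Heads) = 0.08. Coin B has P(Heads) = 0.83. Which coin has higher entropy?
B

For binary distributions, entropy is maximized at p=0.5 and decreases as p moves toward 0 or 1.

H(A) = H(0.08) = 0.4022 bits
H(B) = H(0.83) = 0.6577 bits

Distribution B (p=0.83) is closer to uniform (p=0.5), so it has higher entropy.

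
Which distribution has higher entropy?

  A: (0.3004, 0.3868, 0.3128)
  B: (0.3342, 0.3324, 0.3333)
B

Both distributions are close to uniform, making this a harder comparison.

H(A) = 1.5757 bits
H(B) = 1.5850 bits

The distribution closer to uniform has higher entropy.
Answer: B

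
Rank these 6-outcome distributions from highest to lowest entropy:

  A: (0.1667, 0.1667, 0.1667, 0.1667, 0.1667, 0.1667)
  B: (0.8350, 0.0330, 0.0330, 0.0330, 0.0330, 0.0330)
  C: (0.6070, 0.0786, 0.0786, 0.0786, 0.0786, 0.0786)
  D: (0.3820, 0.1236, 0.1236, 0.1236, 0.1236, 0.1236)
A > D > C > B

Key insight: Entropy is maximized by uniform distributions and minimized by concentrated distributions.

Entropies:
  H(A) = 2.5850 bits
  H(B) = 1.0293 bits
  H(C) = 1.8792 bits
  H(D) = 2.3944 bits

Ranking: A > D > C > B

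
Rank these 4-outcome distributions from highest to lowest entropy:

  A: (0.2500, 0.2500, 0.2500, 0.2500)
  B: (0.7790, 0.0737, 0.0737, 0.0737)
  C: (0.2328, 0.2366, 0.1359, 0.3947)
A > C > B

Key insight: Entropy is maximized by uniform distributions and minimized by concentrated distributions.

- Uniform distributions have maximum entropy log₂(4) = 2.0000 bits
- The more "peaked" or concentrated a distribution, the lower its entropy

Entropies:
  H(A) = 2.0000 bits
  H(B) = 1.1123 bits
  H(C) = 1.9022 bits

Ranking: A > C > B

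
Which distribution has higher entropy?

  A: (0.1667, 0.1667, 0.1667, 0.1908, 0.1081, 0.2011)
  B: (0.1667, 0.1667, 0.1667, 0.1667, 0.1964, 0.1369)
B

Both distributions are close to uniform, making this a harder comparison.

H(A) = 2.5607 bits
H(B) = 2.5773 bits

The distribution closer to uniform has higher entropy.
Answer: B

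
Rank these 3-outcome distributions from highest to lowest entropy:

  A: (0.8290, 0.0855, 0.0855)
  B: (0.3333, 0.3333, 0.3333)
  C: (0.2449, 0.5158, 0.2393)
B > C > A

Key insight: Entropy is maximized by uniform distributions and minimized by concentrated distributions.

- Uniform distributions have maximum entropy log₂(3) = 1.5850 bits
- The more "peaked" or concentrated a distribution, the lower its entropy

Entropies:
  H(A) = 0.8310 bits
  H(B) = 1.5850 bits
  H(C) = 1.4834 bits

Ranking: B > C > A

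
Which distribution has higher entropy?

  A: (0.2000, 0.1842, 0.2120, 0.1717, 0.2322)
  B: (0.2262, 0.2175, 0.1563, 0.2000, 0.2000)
A

Both distributions are close to uniform, making this a harder comparison.

H(A) = 2.3139 bits
H(B) = 2.3110 bits

The distribution closer to uniform has higher entropy.
Answer: A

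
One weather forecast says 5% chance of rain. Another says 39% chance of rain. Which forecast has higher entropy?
39% forecast

Treat each forecast as a Bernoulli distribution. Binary entropy is maximized at p=0.5 and falls off symmetrically toward 0 or 1. The 39% forecast is closer to 50%, so it is more uncertain. H(5%) ≈ 0.286 bits, H(39%) ≈ 0.965 bits.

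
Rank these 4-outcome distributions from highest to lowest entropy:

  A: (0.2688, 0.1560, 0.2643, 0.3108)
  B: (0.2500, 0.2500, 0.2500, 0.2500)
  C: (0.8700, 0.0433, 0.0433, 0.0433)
B > A > C

Key insight: Entropy is maximized by uniform distributions and minimized by concentrated distributions.

- Uniform distributions have maximum entropy log₂(4) = 2.0000 bits
- The more "peaked" or concentrated a distribution, the lower its entropy

Entropies:
  H(A) = 1.9591 bits
  H(B) = 2.0000 bits
  H(C) = 0.7635 bits

Ranking: B > A > C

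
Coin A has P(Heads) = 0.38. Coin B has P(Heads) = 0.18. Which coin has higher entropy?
A

For binary distributions, entropy is maximized at p=0.5 and decreases as p moves toward 0 or 1.

H(A) = H(0.38) = 0.9580 bits
H(B) = H(0.18) = 0.6801 bits

Distribution A (p=0.38) is closer to uniform (p=0.5), so it has higher entropy.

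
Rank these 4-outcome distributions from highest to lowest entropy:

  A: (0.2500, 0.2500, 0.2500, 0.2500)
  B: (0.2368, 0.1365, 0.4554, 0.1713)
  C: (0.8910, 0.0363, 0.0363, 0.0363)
A > B > C

Key insight: Entropy is maximized by uniform distributions and minimized by concentrated distributions.

- Uniform distributions have maximum entropy log₂(4) = 2.0000 bits
- The more "peaked" or concentrated a distribution, the lower its entropy

Entropies:
  H(A) = 2.0000 bits
  H(B) = 1.8371 bits
  H(C) = 0.6697 bits

Ranking: A > B > C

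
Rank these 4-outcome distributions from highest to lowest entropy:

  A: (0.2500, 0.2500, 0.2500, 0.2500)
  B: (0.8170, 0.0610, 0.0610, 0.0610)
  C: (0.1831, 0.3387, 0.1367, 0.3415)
A > C > B

Key insight: Entropy is maximized by uniform distributions and minimized by concentrated distributions.

- Uniform distributions have maximum entropy log₂(4) = 2.0000 bits
- The more "peaked" or concentrated a distribution, the lower its entropy

Entropies:
  H(A) = 2.0000 bits
  H(B) = 0.9766 bits
  H(C) = 1.8993 bits

Ranking: A > C > B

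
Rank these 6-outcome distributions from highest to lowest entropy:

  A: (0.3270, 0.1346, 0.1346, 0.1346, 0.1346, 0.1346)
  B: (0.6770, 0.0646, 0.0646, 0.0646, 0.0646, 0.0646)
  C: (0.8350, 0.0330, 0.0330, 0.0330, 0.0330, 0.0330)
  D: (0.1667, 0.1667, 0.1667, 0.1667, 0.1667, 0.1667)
D > A > B > C

Key insight: Entropy is maximized by uniform distributions and minimized by concentrated distributions.

Entropies:
  H(A) = 2.4745 bits
  H(B) = 1.6576 bits
  H(C) = 1.0293 bits
  H(D) = 2.5850 bits

Ranking: D > A > B > C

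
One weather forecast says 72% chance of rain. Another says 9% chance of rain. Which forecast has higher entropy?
72% forecast

Treat each forecast as a Bernoulli distribution. Binary entropy is maximized at p=0.5 and falls off symmetrically toward 0 or 1. The 72% forecast is closer to 50%, so it is more uncertain. H(72%) ≈ 0.855 bits, H(9%) ≈ 0.436 bits.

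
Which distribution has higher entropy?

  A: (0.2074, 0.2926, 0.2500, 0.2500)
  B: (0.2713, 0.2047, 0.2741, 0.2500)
B

Both distributions are close to uniform, making this a harder comparison.

H(A) = 1.9895 bits
H(B) = 1.9908 bits

The distribution closer to uniform has higher entropy.
Answer: B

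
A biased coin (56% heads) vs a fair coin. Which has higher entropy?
Fair coin

The fair coin is uniform (p=0.5), maximizing binary entropy at 1 bit. The biased coin has H(0.56) ≈ 0.990 bits — its outcome is more predictable, so its entropy is lower.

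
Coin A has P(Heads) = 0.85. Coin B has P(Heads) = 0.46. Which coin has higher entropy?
B

For binary distributions, entropy is maximized at p=0.5 and decreases as p moves toward 0 or 1.

H(A) = H(0.85) = 0.6098 bits
H(B) = H(0.46) = 0.9954 bits

Distribution B (p=0.46) is closer to uniform (p=0.5), so it has higher entropy.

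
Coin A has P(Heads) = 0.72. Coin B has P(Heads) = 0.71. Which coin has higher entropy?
B

For binary distributions, entropy is maximized at p=0.5 and decreases as p moves toward 0 or 1.

H(A) = H(0.72) = 0.8555 bits
H(B) = H(0.71) = 0.8687 bits

Distribution B (p=0.71) is closer to uniform (p=0.5), so it has higher entropy.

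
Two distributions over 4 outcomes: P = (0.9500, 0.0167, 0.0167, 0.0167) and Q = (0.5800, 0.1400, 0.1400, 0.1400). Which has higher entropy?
Q

P is highly concentrated on one outcome (95%), making it nearly deterministic. Q spreads its mass more evenly (max 58%). The more spread-out distribution has higher entropy: H(P) ≈ 0.366 bits, H(Q) ≈ 1.647 bits.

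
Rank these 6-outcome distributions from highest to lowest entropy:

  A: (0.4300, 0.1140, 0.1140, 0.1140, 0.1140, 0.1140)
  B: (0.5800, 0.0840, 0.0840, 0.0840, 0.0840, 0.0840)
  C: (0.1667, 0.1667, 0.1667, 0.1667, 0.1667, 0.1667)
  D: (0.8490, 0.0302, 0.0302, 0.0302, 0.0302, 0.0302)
C > A > B > D

Key insight: Entropy is maximized by uniform distributions and minimized by concentrated distributions.

Entropies:
  H(A) = 2.3093 bits
  H(B) = 1.9567 bits
  H(C) = 2.5850 bits
  H(D) = 0.9629 bits

Ranking: C > A > B > D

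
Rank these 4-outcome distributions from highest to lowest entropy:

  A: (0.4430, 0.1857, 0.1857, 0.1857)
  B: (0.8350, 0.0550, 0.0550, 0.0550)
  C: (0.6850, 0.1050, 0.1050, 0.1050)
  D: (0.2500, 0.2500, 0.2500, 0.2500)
D > A > C > B

Key insight: Entropy is maximized by uniform distributions and minimized by concentrated distributions.

Entropies:
  H(A) = 1.8734 bits
  H(B) = 0.9077 bits
  H(C) = 1.3981 bits
  H(D) = 2.0000 bits

Ranking: D > A > C > B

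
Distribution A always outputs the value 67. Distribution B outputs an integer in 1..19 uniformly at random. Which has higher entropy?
B

A is deterministic, so H(A) = 0. B is uniform over 19 outcomes, so H(B) = log₂(19) = 4.248 bits. Any distribution with genuine randomness has higher entropy than a deterministic one.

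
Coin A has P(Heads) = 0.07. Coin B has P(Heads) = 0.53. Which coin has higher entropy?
B

For binary distributions, entropy is maximized at p=0.5 and decreases as p moves toward 0 or 1.

H(A) = H(0.07) = 0.3659 bits
H(B) = H(0.53) = 0.9974 bits

Distribution B (p=0.53) is closer to uniform (p=0.5), so it has higher entropy.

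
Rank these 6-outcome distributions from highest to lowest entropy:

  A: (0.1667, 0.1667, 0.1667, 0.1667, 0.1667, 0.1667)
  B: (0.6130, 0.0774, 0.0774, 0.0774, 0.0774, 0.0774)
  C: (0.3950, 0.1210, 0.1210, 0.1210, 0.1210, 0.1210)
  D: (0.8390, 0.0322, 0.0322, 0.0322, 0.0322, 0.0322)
A > C > B > D

Key insight: Entropy is maximized by uniform distributions and minimized by concentrated distributions.

Entropies:
  H(A) = 2.5850 bits
  H(B) = 1.8614 bits
  H(C) = 2.3727 bits
  H(D) = 1.0105 bits

Ranking: A > C > B > D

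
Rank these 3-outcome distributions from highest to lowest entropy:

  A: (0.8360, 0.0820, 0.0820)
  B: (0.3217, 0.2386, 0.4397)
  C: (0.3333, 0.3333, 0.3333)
C > B > A

Key insight: Entropy is maximized by uniform distributions and minimized by concentrated distributions.

- Uniform distributions have maximum entropy log₂(3) = 1.5850 bits
- The more "peaked" or concentrated a distribution, the lower its entropy

Entropies:
  H(A) = 0.8078 bits
  H(B) = 1.5409 bits
  H(C) = 1.5850 bits

Ranking: C > B > A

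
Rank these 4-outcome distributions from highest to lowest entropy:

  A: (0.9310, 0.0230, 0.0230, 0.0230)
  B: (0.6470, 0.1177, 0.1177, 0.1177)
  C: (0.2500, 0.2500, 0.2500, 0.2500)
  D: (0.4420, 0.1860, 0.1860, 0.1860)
C > D > B > A

Key insight: Entropy is maximized by uniform distributions and minimized by concentrated distributions.

Entropies:
  H(A) = 0.4715 bits
  H(B) = 1.4962 bits
  H(C) = 2.0000 bits
  H(D) = 1.8747 bits

Ranking: C > D > B > A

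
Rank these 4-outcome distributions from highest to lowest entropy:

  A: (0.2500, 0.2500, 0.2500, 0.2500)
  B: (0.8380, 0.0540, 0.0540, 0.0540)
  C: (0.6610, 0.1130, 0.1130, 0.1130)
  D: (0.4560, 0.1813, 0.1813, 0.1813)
A > D > C > B

Key insight: Entropy is maximized by uniform distributions and minimized by concentrated distributions.

Entropies:
  H(A) = 2.0000 bits
  H(B) = 0.8958 bits
  H(C) = 1.4612 bits
  H(D) = 1.8566 bits

Ranking: A > D > C > B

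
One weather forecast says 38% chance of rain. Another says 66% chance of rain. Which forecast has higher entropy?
38% forecast

Treat each forecast as a Bernoulli distribution. Binary entropy is maximized at p=0.5 and falls off symmetrically toward 0 or 1. The 38% forecast is closer to 50%, so it is more uncertain. H(38%) ≈ 0.958 bits, H(66%) ≈ 0.925 bits.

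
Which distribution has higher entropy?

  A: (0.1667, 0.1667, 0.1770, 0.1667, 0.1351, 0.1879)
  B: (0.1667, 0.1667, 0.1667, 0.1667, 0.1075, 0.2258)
A

Both distributions are close to uniform, making this a harder comparison.

H(A) = 2.5780 bits
H(B) = 2.5540 bits

The distribution closer to uniform has higher entropy.
Answer: A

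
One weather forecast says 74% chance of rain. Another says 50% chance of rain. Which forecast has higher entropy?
50% forecast

Treat each forecast as a Bernoulli distribution. Binary entropy is maximized at p=0.5 and falls off symmetrically toward 0 or 1. The 50% forecast is closer to 50%, so it is more uncertain. H(74%) ≈ 0.827 bits, H(50%) ≈ 1.000 bits.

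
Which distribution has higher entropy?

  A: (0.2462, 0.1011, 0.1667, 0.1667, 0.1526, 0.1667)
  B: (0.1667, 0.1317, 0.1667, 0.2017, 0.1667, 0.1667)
B

Both distributions are close to uniform, making this a harder comparison.

H(A) = 2.5386 bits
H(B) = 2.5743 bits

The distribution closer to uniform has higher entropy.
Answer: B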